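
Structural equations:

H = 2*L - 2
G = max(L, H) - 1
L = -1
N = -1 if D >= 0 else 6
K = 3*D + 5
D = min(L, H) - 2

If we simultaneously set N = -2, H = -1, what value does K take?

The joint intervention fixes N = -2, H = -1, removing each variable's own equation.
D = min(L, H) - 2  [with L=-1, H=-1]  = -3
K = 3*D + 5  [with D=-3]  = -4

-4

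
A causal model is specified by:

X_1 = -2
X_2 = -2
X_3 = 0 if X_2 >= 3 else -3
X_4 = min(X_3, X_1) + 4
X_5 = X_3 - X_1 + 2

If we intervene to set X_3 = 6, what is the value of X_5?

10

do(X_3=6) replaces the equation X_3 = 0 if X_2 >= 3 else -3 with the constant X_3 = 6.
X_5 = X_3 - X_1 + 2  [with X_3=6, X_1=-2]  = 10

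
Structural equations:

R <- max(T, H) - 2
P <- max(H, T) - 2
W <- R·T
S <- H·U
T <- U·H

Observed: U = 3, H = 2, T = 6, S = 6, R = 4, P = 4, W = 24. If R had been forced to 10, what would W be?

Under do(R=10), the mechanism R <- max(T, H) - 2 is discarded; R is fixed at 10.
T = U·H  [with U=3, H=2]  = 6
W = R·T  [with R=10, T=6]  = 60

60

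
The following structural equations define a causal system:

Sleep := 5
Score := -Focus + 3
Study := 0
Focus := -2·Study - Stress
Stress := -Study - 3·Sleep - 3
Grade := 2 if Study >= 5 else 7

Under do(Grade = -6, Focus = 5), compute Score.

Setting Grade = -6, Focus = 5 by intervention discards those variables' equations.
Score = -Focus + 3  [with Focus=5]  = -2

-2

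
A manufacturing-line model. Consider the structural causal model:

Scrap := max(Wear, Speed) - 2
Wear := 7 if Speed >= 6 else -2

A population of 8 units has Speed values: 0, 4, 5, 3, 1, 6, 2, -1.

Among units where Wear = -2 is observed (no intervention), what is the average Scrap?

Observing Wear=-2 restricts to units where Wear's equation naturally yields -2: Speed ∈ {0, 4, 5, 3, 1, 2, -1}. In that subpopulation Scrap = -2, 2, 3, 1, -1, 0, -3, mean 0.

0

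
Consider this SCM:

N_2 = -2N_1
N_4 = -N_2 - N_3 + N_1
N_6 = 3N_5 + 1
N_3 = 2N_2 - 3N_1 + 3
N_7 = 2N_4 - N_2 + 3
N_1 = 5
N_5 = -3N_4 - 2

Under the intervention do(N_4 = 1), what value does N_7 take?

The intervention breaks the incoming arrows to N_4: N_4 = -N_2 - N_3 + N_1 no longer applies, and N_4 = 1.
N_2 = -2N_1  [with N_1=5]  = -10
N_7 = 2N_4 - N_2 + 3  [with N_4=1, N_2=-10]  = 15

15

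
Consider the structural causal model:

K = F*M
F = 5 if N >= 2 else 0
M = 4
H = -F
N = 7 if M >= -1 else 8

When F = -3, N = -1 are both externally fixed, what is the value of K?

The joint intervention fixes F = -3, N = -1, removing each variable's own equation.
K = F*M  [with F=-3, M=4]  = -12

-12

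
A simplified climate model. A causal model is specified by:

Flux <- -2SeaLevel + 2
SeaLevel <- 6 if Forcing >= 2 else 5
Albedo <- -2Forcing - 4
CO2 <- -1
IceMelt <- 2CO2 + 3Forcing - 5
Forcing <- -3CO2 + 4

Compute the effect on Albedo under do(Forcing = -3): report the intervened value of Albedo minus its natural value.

Under do(Forcing=-3), the mechanism Forcing <- -3CO2 + 4 is discarded; Forcing is fixed at -3.
Albedo = -2Forcing - 4  [with Forcing=-3]  = 2
Without intervention: Forcing = -3CO2 + 4  [with CO2=-1]  = 7; Albedo = -2Forcing - 4  [with Forcing=7]  = -18.
Change = 2 − (-18) = 20.

20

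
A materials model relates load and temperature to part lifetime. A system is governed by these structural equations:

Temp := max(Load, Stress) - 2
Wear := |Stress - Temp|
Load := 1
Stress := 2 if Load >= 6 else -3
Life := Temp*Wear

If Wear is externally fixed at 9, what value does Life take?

Intervening sets Wear = 9 and removes its equation (Wear := |Stress - Temp|).
Stress = 2 if Load >= 6 else -3  [with Load=1]  = -3
Temp = max(Load, Stress) - 2  [with Load=1, Stress=-3]  = -1
Life = Temp*Wear  [with Temp=-1, Wear=9]  = -9

-9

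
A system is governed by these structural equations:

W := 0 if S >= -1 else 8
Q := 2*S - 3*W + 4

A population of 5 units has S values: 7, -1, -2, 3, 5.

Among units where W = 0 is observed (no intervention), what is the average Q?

E[Q|W=0] averages over only the 4 units with W=0 (S = 7, -1, 3, 5): Q = 18, 2, 10, 14, mean 11.

11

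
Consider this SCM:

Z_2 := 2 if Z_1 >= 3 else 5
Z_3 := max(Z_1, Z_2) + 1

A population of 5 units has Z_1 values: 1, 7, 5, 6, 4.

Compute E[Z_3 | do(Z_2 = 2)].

Every unit gets Z_2=2 under the intervention. Z_3 values become 3, 8, 6, 7, 5; E[Z_3|do(Z_2=2)] = 5.8.

5.8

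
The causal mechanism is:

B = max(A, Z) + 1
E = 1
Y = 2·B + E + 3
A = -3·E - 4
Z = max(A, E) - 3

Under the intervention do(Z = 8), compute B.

The intervention breaks the incoming arrows to Z: Z = max(A, E) - 3 no longer applies, and Z = 8.
A = -3·E - 4  [with E=1]  = -7
B = max(A, Z) + 1  [with A=-7, Z=8]  = 9

9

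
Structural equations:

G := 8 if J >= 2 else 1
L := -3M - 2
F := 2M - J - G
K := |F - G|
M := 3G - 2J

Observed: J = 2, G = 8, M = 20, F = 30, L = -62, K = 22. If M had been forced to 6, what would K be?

6

The intervention breaks the incoming arrows to M: M := 3G - 2J no longer applies, and M = 6.
G = 8 if J >= 2 else 1  [with J=2]  = 8
F = 2M - J - G  [with M=6, J=2, G=8]  = 2
K = |F - G|  [with F=2, G=8]  = 6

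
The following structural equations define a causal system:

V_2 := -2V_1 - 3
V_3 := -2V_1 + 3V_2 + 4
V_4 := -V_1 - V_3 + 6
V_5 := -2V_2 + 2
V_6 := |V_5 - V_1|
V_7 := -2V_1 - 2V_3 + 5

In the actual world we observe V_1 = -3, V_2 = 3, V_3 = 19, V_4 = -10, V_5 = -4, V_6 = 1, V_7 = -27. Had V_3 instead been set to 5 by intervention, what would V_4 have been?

The intervention breaks the incoming arrows to V_3: V_3 := -2V_1 + 3V_2 + 4 no longer applies, and V_3 = 5.
V_4 = -V_1 - V_3 + 6  [with V_1=-3, V_3=5]  = 4

4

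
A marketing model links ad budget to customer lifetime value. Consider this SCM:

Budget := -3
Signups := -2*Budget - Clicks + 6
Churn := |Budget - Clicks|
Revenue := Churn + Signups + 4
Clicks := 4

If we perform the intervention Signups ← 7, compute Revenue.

do(Signups=7) replaces the equation Signups := -2*Budget - Clicks + 6 with the constant Signups = 7.
Churn = |Budget - Clicks|  [with Budget=-3, Clicks=4]  = 7
Revenue = Churn + Signups + 4  [with Churn=7, Signups=7]  = 18

18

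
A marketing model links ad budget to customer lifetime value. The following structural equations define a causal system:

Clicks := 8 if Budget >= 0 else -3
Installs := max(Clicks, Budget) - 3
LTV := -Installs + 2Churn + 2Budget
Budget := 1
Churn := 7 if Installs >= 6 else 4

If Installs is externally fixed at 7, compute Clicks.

Under do(Installs=7), the mechanism Installs := max(Clicks, Budget) - 3 is discarded; Installs is fixed at 7.
Since Clicks is not a descendant of the intervened variable, it is unaffected.
Clicks = 8 if Budget >= 0 else -3  [with Budget=1]  = 8

8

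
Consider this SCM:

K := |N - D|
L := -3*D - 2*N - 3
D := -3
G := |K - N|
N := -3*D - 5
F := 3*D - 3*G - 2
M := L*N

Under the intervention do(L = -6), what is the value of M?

Intervening sets L = -6 and removes its equation (L := -3*D - 2*N - 3).
N = -3*D - 5  [with D=-3]  = 4
M = L*N  [with L=-6, N=4]  = -24

-24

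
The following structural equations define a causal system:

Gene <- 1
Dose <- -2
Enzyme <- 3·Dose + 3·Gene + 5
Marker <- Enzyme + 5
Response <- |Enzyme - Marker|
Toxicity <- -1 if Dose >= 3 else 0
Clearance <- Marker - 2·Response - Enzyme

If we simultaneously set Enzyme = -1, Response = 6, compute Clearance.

-7

Under do(Enzyme = -1, Response = 6), each intervened variable's structural equation is replaced by its fixed value.
Marker = Enzyme + 5  [with Enzyme=-1]  = 4
Clearance = Marker - 2·Response - Enzyme  [with Marker=4, Response=6, Enzyme=-1]  = -7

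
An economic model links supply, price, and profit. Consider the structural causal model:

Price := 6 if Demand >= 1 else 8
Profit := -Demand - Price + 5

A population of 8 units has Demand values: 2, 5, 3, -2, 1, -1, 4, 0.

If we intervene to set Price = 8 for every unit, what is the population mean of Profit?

The intervention sets Price=8 in all 8 units regardless of Demand. Recomputing Profit per unit gives -5, -8, -6, -1, -4, -2, -7, -3; average -4.5.

-4.5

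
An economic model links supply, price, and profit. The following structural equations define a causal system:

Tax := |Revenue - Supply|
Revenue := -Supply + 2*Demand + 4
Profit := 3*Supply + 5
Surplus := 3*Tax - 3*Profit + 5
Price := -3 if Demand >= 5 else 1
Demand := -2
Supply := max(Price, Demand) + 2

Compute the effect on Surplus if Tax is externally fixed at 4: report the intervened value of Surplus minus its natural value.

-6

Under do(Tax=4), the mechanism Tax := |Revenue - Supply| is discarded; Tax is fixed at 4.
Price = -3 if Demand >= 5 else 1  [with Demand=-2]  = 1
Supply = max(Price, Demand) + 2  [with Price=1, Demand=-2]  = 3
Profit = 3*Supply + 5  [with Supply=3]  = 14
Surplus = 3*Tax - 3*Profit + 5  [with Tax=4, Profit=14]  = -25
Without intervention: Price = -3 if Demand >= 5 else 1  [with Demand=-2]  = 1; Supply = max(Price, Demand) + 2  [with Price=1, Demand=-2]  = 3; Revenue = -Supply + 2*Demand + 4  [with Supply=3, Demand=-2]  = -3; Tax = |Revenue - Supply|  [with Revenue=-3, Supply=3]  = 6; Profit = 3*Supply + 5  [with Supply=3]  = 14; Surplus = 3*Tax - 3*Profit + 5  [with Tax=6, Profit=14]  = -19.
Change = -25 − (-19) = -6.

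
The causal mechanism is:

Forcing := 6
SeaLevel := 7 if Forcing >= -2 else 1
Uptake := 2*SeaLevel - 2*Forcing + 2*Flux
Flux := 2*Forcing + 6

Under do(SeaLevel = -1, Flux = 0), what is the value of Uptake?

Setting SeaLevel = -1, Flux = 0 by intervention discards those variables' equations.
Uptake = 2*SeaLevel - 2*Forcing + 2*Flux  [with SeaLevel=-1, Forcing=6, Flux=0]  = -14

-14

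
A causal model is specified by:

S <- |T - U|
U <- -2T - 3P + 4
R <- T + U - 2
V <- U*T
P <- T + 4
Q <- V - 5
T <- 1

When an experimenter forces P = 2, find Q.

Under do(P=2), the mechanism P <- T + 4 is discarded; P is fixed at 2.
U = -2T - 3P + 4  [with T=1, P=2]  = -4
V = U*T  [with U=-4, T=1]  = -4
Q = V - 5  [with V=-4]  = -9

-9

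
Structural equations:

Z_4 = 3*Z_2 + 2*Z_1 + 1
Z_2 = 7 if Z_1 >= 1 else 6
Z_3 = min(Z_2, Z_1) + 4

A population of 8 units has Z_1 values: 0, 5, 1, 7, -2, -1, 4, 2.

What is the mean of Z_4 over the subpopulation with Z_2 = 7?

29.6

Conditioning on Z_2=7 selects the 5 unit(s) with Z_1 ∈ {5, 1, 7, 4, 2}. Their Z_4 values: 32, 24, 36, 30, 26. Mean = 29.6.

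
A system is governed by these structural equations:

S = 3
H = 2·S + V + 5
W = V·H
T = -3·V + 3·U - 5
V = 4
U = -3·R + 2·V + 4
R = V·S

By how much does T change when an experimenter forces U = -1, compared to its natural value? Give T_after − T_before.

69

Under do(U=-1), the mechanism U = -3·R + 2·V + 4 is discarded; U is fixed at -1.
T = -3·V + 3·U - 5  [with V=4, U=-1]  = -20
Without intervention: R = V·S  [with V=4, S=3]  = 12; U = -3·R + 2·V + 4  [with R=12, V=4]  = -24; T = -3·V + 3·U - 5  [with V=4, U=-24]  = -89.
Change = -20 − (-89) = 69.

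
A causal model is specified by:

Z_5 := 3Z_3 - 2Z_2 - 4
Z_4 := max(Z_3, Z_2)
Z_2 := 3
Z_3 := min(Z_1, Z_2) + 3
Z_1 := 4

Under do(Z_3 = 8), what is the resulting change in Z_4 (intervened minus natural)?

The intervention breaks the incoming arrows to Z_3: Z_3 := min(Z_1, Z_2) + 3 no longer applies, and Z_3 = 8.
Z_4 = max(Z_3, Z_2)  [with Z_3=8, Z_2=3]  = 8
Without intervention: Z_3 = min(Z_1, Z_2) + 3  [with Z_1=4, Z_2=3]  = 6; Z_4 = max(Z_3, Z_2)  [with Z_3=6, Z_2=3]  = 6.
Change = 8 − 6 = 2.

2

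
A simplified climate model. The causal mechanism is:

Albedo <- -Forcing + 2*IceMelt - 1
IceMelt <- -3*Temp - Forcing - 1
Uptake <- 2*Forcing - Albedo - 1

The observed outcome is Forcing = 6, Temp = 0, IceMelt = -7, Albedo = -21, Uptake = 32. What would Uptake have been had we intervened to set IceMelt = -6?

do(IceMelt=-6) replaces the equation IceMelt <- -3*Temp - Forcing - 1 with the constant IceMelt = -6.
Albedo = -Forcing + 2*IceMelt - 1  [with Forcing=6, IceMelt=-6]  = -19
Uptake = 2*Forcing - Albedo - 1  [with Forcing=6, Albedo=-19]  = 30

30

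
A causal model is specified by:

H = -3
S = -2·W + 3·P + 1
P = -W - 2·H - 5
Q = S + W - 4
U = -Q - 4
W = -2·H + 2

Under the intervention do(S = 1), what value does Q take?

5

Intervening sets S = 1 and removes its equation (S = -2·W + 3·P + 1).
W = -2·H + 2  [with H=-3]  = 8
Q = S + W - 4  [with S=1, W=8]  = 5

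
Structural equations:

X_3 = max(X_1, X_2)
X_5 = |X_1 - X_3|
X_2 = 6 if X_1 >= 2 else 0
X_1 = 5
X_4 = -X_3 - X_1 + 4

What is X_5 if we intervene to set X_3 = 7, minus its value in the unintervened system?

1

do(X_3=7) replaces the equation X_3 = max(X_1, X_2) with the constant X_3 = 7.
X_5 = |X_1 - X_3|  [with X_1=5, X_3=7]  = 2
Without intervention: X_2 = 6 if X_1 >= 2 else 0  [with X_1=5]  = 6; X_3 = max(X_1, X_2)  [with X_1=5, X_2=6]  = 6; X_5 = |X_1 - X_3|  [with X_1=5, X_3=6]  = 1.
Change = 2 − 1 = 1.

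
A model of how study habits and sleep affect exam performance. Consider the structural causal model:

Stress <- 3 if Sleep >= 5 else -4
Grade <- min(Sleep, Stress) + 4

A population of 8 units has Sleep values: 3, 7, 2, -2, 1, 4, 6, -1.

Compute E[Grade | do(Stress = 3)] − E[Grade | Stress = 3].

-1.5

do(Stress=3) breaks Stress's dependence on Sleep. With Stress=3 fixed, Grade across the units is 7, 7, 6, 2, 5, 7, 7, 3, mean 5.5.
E[Grade|Stress=3] averages over only the 2 units with Stress=3 (Sleep = 7, 6): Grade = 7, 7, mean 7.
Difference = 5.5 − 7 = -1.5.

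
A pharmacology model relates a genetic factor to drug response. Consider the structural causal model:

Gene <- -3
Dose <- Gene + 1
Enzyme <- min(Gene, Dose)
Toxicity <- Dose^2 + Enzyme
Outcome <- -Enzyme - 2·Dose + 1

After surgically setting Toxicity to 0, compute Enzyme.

-3

Under do(Toxicity=0), the mechanism Toxicity <- Dose^2 + Enzyme is discarded; Toxicity is fixed at 0.
Since Enzyme is not a descendant of the intervened variable, it is unaffected.
Dose = Gene + 1  [with Gene=-3]  = -2
Enzyme = min(Gene, Dose)  [with Gene=-3, Dose=-2]  = -3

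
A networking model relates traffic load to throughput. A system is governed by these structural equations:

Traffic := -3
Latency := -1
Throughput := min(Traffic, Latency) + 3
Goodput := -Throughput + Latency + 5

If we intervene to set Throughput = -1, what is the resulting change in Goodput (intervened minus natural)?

The intervention breaks the incoming arrows to Throughput: Throughput := min(Traffic, Latency) + 3 no longer applies, and Throughput = -1.
Goodput = -Throughput + Latency + 5  [with Throughput=-1, Latency=-1]  = 5
Without intervention: Throughput = min(Traffic, Latency) + 3  [with Traffic=-3, Latency=-1]  = 0; Goodput = -Throughput + Latency + 5  [with Throughput=0, Latency=-1]  = 4.
Change = 5 − 4 = 1.

1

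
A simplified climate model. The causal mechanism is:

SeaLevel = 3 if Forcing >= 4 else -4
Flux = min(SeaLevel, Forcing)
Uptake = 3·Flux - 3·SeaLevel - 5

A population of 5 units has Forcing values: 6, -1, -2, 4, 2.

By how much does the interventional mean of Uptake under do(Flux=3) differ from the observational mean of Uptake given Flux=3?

12.6

Every unit gets Flux=3 under the intervention. Uptake values become -5, 16, 16, -5, 16; E[Uptake|do(Flux=3)] = 7.6.
Observing Flux=3 restricts to units where Flux's equation naturally yields 3: Forcing ∈ {6, 4}. In that subpopulation Uptake = -5, -5, mean -5.
Difference = 7.6 − (-5) = 12.6.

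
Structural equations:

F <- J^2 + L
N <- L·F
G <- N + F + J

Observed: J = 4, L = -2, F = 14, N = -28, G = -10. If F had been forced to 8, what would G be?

do(F=8) replaces the equation F <- J^2 + L with the constant F = 8.
N = L·F  [with L=-2, F=8]  = -16
G = N + F + J  [with N=-16, F=8, J=4]  = -4

-4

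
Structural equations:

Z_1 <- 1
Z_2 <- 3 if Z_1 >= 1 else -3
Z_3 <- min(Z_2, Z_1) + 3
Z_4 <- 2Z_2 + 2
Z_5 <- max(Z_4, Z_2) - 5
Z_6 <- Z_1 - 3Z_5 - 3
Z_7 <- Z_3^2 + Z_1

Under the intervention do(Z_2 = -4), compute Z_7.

Under do(Z_2=-4), the mechanism Z_2 <- 3 if Z_1 >= 1 else -3 is discarded; Z_2 is fixed at -4.
Z_3 = min(Z_2, Z_1) + 3  [with Z_2=-4, Z_1=1]  = -1
Z_7 = Z_3^2 + Z_1  [with Z_3=-1, Z_1=1]  = 2

2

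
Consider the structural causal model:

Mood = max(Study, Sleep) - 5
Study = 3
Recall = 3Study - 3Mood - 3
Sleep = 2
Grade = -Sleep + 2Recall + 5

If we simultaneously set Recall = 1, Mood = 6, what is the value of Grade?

The joint intervention fixes Recall = 1, Mood = 6, removing each variable's own equation.
Grade = -Sleep + 2Recall + 5  [with Sleep=2, Recall=1]  = 5

5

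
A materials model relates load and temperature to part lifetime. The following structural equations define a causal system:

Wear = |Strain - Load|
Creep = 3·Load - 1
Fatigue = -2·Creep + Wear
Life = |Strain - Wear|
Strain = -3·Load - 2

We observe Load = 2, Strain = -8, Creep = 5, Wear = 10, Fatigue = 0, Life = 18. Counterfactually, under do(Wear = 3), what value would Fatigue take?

-7

Intervening sets Wear = 3 and removes its equation (Wear = |Strain - Load|).
Creep = 3·Load - 1  [with Load=2]  = 5
Fatigue = -2·Creep + Wear  [with Creep=5, Wear=3]  = -7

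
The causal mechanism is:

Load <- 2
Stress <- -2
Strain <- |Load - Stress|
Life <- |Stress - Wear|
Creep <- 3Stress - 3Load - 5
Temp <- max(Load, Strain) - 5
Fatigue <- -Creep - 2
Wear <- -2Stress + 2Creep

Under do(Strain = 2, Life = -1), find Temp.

The joint intervention fixes Strain = 2, Life = -1, removing each variable's own equation.
Temp = max(Load, Strain) - 5  [with Load=2, Strain=2]  = -3

-3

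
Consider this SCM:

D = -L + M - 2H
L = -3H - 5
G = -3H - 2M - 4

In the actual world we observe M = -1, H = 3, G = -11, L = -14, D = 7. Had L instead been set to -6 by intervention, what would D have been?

-1

Intervening sets L = -6 and removes its equation (L = -3H - 5).
D = -L + M - 2H  [with L=-6, M=-1, H=3]  = -1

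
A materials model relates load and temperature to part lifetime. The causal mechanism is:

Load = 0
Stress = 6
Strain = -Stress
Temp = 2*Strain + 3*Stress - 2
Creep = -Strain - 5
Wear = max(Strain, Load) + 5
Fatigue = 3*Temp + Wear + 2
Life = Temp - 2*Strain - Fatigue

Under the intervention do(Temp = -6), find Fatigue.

The intervention breaks the incoming arrows to Temp: Temp = 2*Strain + 3*Stress - 2 no longer applies, and Temp = -6.
Strain = -Stress  [with Stress=6]  = -6
Wear = max(Strain, Load) + 5  [with Strain=-6, Load=0]  = 5
Fatigue = 3*Temp + Wear + 2  [with Temp=-6, Wear=5]  = -11

-11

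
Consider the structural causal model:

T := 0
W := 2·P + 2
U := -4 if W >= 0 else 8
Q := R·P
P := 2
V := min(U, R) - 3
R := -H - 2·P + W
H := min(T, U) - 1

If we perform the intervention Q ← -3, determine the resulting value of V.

-7

do(Q=-3) replaces the equation Q := R·P with the constant Q = -3.
V is not downstream of the intervention, so its value is determined by the original equations.
W = 2·P + 2  [with P=2]  = 6
U = -4 if W >= 0 else 8  [with W=6]  = -4
H = min(T, U) - 1  [with T=0, U=-4]  = -5
R = -H - 2·P + W  [with H=-5, P=2, W=6]  = 7
V = min(U, R) - 3  [with U=-4, R=7]  = -7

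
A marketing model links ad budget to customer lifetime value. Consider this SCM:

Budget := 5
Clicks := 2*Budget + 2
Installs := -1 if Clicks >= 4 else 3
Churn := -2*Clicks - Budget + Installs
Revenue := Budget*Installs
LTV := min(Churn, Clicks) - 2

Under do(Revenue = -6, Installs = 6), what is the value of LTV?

The joint intervention fixes Revenue = -6, Installs = 6, removing each variable's own equation.
Clicks = 2*Budget + 2  [with Budget=5]  = 12
Churn = -2*Clicks - Budget + Installs  [with Clicks=12, Budget=5, Installs=6]  = -23
LTV = min(Churn, Clicks) - 2  [with Churn=-23, Clicks=12]  = -25

-25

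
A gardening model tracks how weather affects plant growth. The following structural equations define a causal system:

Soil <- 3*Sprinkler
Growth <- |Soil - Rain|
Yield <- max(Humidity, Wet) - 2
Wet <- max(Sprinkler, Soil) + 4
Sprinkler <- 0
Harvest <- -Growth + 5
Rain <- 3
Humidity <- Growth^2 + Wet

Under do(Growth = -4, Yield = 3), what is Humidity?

Under do(Growth = -4, Yield = 3), each intervened variable's structural equation is replaced by its fixed value.
Soil = 3*Sprinkler  [with Sprinkler=0]  = 0
Wet = max(Sprinkler, Soil) + 4  [with Sprinkler=0, Soil=0]  = 4
Humidity = Growth^2 + Wet  [with Growth=-4, Wet=4]  = 20

20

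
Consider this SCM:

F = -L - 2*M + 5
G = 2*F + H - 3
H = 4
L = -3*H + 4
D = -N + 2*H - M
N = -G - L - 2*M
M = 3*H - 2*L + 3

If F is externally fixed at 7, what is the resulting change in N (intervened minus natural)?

Under do(F=7), the mechanism F = -L - 2*M + 5 is discarded; F is fixed at 7.
L = -3*H + 4  [with H=4]  = -8
M = 3*H - 2*L + 3  [with H=4, L=-8]  = 31
G = 2*F + H - 3  [with F=7, H=4]  = 15
N = -G - L - 2*M  [with G=15, L=-8, M=31]  = -69
Without intervention: L = -3*H + 4  [with H=4]  = -8; M = 3*H - 2*L + 3  [with H=4, L=-8]  = 31; F = -L - 2*M + 5  [with L=-8, M=31]  = -49; G = 2*F + H - 3  [with F=-49, H=4]  = -97; N = -G - L - 2*M  [with G=-97, L=-8, M=31]  = 43.
Change = -69 − 43 = -112.

-112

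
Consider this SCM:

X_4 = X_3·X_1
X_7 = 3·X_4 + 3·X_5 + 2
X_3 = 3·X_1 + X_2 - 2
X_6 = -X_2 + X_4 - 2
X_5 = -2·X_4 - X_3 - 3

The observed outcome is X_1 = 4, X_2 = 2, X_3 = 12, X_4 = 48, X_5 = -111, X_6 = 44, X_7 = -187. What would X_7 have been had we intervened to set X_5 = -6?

Under do(X_5=-6), the mechanism X_5 = -2·X_4 - X_3 - 3 is discarded; X_5 is fixed at -6.
X_3 = 3·X_1 + X_2 - 2  [with X_1=4, X_2=2]  = 12
X_4 = X_3·X_1  [with X_3=12, X_1=4]  = 48
X_7 = 3·X_4 + 3·X_5 + 2  [with X_4=48, X_5=-6]  = 128

128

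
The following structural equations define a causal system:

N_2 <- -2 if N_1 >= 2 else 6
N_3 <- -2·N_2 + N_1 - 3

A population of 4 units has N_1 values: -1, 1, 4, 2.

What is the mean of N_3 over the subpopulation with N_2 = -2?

Observing N_2=-2 restricts to units where N_2's equation naturally yields -2: N_1 ∈ {4, 2}. In that subpopulation N_3 = 5, 3, mean 4.

4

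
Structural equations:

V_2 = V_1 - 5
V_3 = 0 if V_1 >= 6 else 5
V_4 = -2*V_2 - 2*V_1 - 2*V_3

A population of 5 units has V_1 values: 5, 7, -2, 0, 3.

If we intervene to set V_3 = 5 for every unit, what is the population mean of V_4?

-10.4

The intervention sets V_3=5 in all 5 units regardless of V_1. Recomputing V_4 per unit gives -20, -28, 8, 0, -12; average -10.4.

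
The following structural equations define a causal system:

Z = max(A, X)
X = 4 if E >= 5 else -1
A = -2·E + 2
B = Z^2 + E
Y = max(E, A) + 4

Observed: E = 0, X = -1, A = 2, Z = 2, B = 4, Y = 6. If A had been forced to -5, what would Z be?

-1

The intervention breaks the incoming arrows to A: A = -2·E + 2 no longer applies, and A = -5.
X = 4 if E >= 5 else -1  [with E=0]  = -1
Z = max(A, X)  [with A=-5, X=-1]  = -1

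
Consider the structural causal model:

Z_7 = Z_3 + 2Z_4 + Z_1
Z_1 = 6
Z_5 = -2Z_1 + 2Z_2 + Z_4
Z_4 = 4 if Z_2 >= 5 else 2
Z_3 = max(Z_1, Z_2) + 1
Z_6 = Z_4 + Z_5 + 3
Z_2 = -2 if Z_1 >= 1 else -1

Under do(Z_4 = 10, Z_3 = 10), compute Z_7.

The joint intervention fixes Z_4 = 10, Z_3 = 10, removing each variable's own equation.
Z_7 = Z_3 + 2Z_4 + Z_1  [with Z_3=10, Z_4=10, Z_1=6]  = 36

36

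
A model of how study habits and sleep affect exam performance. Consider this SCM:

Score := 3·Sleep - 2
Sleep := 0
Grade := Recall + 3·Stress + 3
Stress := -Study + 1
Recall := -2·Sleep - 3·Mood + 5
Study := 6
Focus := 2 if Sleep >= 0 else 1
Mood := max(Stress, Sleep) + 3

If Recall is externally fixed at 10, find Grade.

-2

do(Recall=10) replaces the equation Recall := -2·Sleep - 3·Mood + 5 with the constant Recall = 10.
Stress = -Study + 1  [with Study=6]  = -5
Grade = Recall + 3·Stress + 3  [with Recall=10, Stress=-5]  = -2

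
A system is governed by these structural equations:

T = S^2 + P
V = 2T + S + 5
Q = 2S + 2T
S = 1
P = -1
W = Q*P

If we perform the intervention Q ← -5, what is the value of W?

5

Under do(Q=-5), the mechanism Q = 2S + 2T is discarded; Q is fixed at -5.
W = Q*P  [with Q=-5, P=-1]  = 5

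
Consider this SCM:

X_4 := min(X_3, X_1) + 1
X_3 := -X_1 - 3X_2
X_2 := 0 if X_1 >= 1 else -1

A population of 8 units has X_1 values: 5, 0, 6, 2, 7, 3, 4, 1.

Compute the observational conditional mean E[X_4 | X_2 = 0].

-3

E[X_4|X_2=0] averages over only the 7 units with X_2=0 (X_1 = 5, 6, 2, 7, 3, 4, 1): X_4 = -4, -5, -1, -6, -2, -3, 0, mean -3.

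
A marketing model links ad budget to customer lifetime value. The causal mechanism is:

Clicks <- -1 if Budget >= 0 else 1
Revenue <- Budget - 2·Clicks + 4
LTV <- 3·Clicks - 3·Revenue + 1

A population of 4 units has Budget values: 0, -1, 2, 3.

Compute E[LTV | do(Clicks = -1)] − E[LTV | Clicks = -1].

do(Clicks=-1) breaks Clicks's dependence on Budget. With Clicks=-1 fixed, LTV across the units is -20, -17, -26, -29, mean -23.
Observing Clicks=-1 restricts to units where Clicks's equation naturally yields -1: Budget ∈ {0, 2, 3}. In that subpopulation LTV = -20, -26, -29, mean -25.
Difference = -23 − (-25) = 2.

2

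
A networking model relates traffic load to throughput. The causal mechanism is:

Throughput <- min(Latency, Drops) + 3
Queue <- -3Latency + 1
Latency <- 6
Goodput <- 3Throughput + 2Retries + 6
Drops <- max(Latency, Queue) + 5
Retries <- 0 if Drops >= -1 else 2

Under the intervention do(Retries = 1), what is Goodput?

35

Under do(Retries=1), the mechanism Retries <- 0 if Drops >= -1 else 2 is discarded; Retries is fixed at 1.
Queue = -3Latency + 1  [with Latency=6]  = -17
Drops = max(Latency, Queue) + 5  [with Latency=6, Queue=-17]  = 11
Throughput = min(Latency, Drops) + 3  [with Latency=6, Drops=11]  = 9
Goodput = 3Throughput + 2Retries + 6  [with Throughput=9, Retries=1]  = 35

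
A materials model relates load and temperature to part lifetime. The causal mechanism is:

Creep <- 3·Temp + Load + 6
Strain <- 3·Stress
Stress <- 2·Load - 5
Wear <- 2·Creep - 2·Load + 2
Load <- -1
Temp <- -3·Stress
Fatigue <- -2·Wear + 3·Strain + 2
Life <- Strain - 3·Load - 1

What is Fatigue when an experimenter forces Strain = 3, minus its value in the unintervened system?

72

The intervention breaks the incoming arrows to Strain: Strain <- 3·Stress no longer applies, and Strain = 3.
Stress = 2·Load - 5  [with Load=-1]  = -7
Temp = -3·Stress  [with Stress=-7]  = 21
Creep = 3·Temp + Load + 6  [with Temp=21, Load=-1]  = 68
Wear = 2·Creep - 2·Load + 2  [with Creep=68, Load=-1]  = 140
Fatigue = -2·Wear + 3·Strain + 2  [with Wear=140, Strain=3]  = -269
Without intervention: Stress = 2·Load - 5  [with Load=-1]  = -7; Strain = 3·Stress  [with Stress=-7]  = -21; Temp = -3·Stress  [with Stress=-7]  = 21; Creep = 3·Temp + Load + 6  [with Temp=21, Load=-1]  = 68; Wear = 2·Creep - 2·Load + 2  [with Creep=68, Load=-1]  = 140; Fatigue = -2·Wear + 3·Strain + 2  [with Wear=140, Strain=-21]  = -341.
Change = -269 − (-341) = 72.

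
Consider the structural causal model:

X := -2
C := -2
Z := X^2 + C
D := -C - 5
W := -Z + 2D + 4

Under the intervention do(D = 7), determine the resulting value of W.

Intervening sets D = 7 and removes its equation (D := -C - 5).
Z = X^2 + C  [with X=-2, C=-2]  = 2
W = -Z + 2D + 4  [with Z=2, D=7]  = 16

16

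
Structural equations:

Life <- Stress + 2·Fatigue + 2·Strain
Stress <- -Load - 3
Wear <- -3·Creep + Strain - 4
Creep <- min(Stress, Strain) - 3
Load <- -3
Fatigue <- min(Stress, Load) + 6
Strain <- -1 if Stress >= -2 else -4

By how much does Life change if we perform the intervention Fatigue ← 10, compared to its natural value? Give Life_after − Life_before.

14

Intervening sets Fatigue = 10 and removes its equation (Fatigue <- min(Stress, Load) + 6).
Stress = -Load - 3  [with Load=-3]  = 0
Strain = -1 if Stress >= -2 else -4  [with Stress=0]  = -1
Life = Stress + 2·Fatigue + 2·Strain  [with Stress=0, Fatigue=10, Strain=-1]  = 18
Without intervention: Stress = -Load - 3  [with Load=-3]  = 0; Strain = -1 if Stress >= -2 else -4  [with Stress=0]  = -1; Fatigue = min(Stress, Load) + 6  [with Stress=0, Load=-3]  = 3; Life = Stress + 2·Fatigue + 2·Strain  [with Stress=0, Fatigue=3, Strain=-1]  = 4.
Change = 18 − 4 = 14.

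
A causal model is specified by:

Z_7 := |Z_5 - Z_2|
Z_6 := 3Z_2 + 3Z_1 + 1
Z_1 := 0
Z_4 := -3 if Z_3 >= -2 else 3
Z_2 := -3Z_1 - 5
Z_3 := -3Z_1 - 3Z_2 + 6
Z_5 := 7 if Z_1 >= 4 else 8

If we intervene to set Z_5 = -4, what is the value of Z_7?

Under do(Z_5=-4), the mechanism Z_5 := 7 if Z_1 >= 4 else 8 is discarded; Z_5 is fixed at -4.
Z_2 = -3Z_1 - 5  [with Z_1=0]  = -5
Z_7 = |Z_5 - Z_2|  [with Z_5=-4, Z_2=-5]  = 1

1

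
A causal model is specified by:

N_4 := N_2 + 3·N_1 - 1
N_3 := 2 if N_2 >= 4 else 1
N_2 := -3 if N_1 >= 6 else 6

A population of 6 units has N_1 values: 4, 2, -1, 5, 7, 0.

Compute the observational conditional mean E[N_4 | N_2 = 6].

11

Conditioning on N_2=6 selects the 5 unit(s) with N_1 ∈ {4, 2, -1, 5, 0}. Their N_4 values: 17, 11, 2, 20, 5. Mean = 11.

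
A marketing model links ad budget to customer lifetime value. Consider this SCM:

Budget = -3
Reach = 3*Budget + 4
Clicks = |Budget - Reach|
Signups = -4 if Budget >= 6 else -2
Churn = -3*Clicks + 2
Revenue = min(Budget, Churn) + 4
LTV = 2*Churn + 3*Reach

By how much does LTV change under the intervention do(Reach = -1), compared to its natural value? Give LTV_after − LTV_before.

12

Under do(Reach=-1), the mechanism Reach = 3*Budget + 4 is discarded; Reach is fixed at -1.
Clicks = |Budget - Reach|  [with Budget=-3, Reach=-1]  = 2
Churn = -3*Clicks + 2  [with Clicks=2]  = -4
LTV = 2*Churn + 3*Reach  [with Churn=-4, Reach=-1]  = -11
Without intervention: Reach = 3*Budget + 4  [with Budget=-3]  = -5; Clicks = |Budget - Reach|  [with Budget=-3, Reach=-5]  = 2; Churn = -3*Clicks + 2  [with Clicks=2]  = -4; LTV = 2*Churn + 3*Reach  [with Churn=-4, Reach=-5]  = -23.
Change = -11 − (-23) = 12.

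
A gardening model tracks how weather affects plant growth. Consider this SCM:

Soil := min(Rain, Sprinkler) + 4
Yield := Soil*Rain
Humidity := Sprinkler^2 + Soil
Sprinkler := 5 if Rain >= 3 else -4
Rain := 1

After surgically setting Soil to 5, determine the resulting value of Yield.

do(Soil=5) replaces the equation Soil := min(Rain, Sprinkler) + 4 with the constant Soil = 5.
Yield = Soil*Rain  [with Soil=5, Rain=1]  = 5

5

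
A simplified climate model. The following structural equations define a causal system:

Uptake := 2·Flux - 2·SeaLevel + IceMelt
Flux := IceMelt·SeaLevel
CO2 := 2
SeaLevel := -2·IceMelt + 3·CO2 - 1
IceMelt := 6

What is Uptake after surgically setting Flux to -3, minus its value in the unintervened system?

Intervening sets Flux = -3 and removes its equation (Flux := IceMelt·SeaLevel).
SeaLevel = -2·IceMelt + 3·CO2 - 1  [with IceMelt=6, CO2=2]  = -7
Uptake = 2·Flux - 2·SeaLevel + IceMelt  [with Flux=-3, SeaLevel=-7, IceMelt=6]  = 14
Without intervention: SeaLevel = -2·IceMelt + 3·CO2 - 1  [with IceMelt=6, CO2=2]  = -7; Flux = IceMelt·SeaLevel  [with IceMelt=6, SeaLevel=-7]  = -42; Uptake = 2·Flux - 2·SeaLevel + IceMelt  [with Flux=-42, SeaLevel=-7, IceMelt=6]  = -64.
Change = 14 − (-64) = 78.

78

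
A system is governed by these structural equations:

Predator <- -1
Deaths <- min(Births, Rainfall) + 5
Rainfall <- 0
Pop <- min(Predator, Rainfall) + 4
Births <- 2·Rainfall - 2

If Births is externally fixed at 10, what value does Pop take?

3

do(Births=10) replaces the equation Births <- 2·Rainfall - 2 with the constant Births = 10.
Pop is not downstream of the intervention, so its value is determined by the original equations.
Pop = min(Predator, Rainfall) + 4  [with Predator=-1, Rainfall=0]  = 3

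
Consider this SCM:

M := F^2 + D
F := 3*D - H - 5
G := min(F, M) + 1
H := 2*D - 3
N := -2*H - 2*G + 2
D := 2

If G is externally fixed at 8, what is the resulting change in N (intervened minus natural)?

The intervention breaks the incoming arrows to G: G := min(F, M) + 1 no longer applies, and G = 8.
H = 2*D - 3  [with D=2]  = 1
N = -2*H - 2*G + 2  [with H=1, G=8]  = -16
Without intervention: H = 2*D - 3  [with D=2]  = 1; F = 3*D - H - 5  [with D=2, H=1]  = 0; M = F^2 + D  [with F=0, D=2]  = 2; G = min(F, M) + 1  [with F=0, M=2]  = 1; N = -2*H - 2*G + 2  [with H=1, G=1]  = -2.
Change = -16 − (-2) = -14.

-14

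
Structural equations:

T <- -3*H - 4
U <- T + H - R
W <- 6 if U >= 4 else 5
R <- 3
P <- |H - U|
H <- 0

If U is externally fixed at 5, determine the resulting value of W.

Under do(U=5), the mechanism U <- T + H - R is discarded; U is fixed at 5.
W = 6 if U >= 4 else 5  [with U=5]  = 6

6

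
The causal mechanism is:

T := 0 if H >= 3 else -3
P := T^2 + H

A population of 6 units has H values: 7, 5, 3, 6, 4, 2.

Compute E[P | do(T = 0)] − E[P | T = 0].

-0.5

Every unit gets T=0 under the intervention. P values become 7, 5, 3, 6, 4, 2; E[P|do(T=0)] = 4.5.
E[P|T=0] averages over only the 5 units with T=0 (H = 7, 5, 3, 6, 4): P = 7, 5, 3, 6, 4, mean 5.
Difference = 4.5 − 5 = -0.5.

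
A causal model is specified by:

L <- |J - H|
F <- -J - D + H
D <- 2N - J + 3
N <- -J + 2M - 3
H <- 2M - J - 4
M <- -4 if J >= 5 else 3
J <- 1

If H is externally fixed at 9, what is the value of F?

The intervention breaks the incoming arrows to H: H <- 2M - J - 4 no longer applies, and H = 9.
M = -4 if J >= 5 else 3  [with J=1]  = 3
N = -J + 2M - 3  [with J=1, M=3]  = 2
D = 2N - J + 3  [with N=2, J=1]  = 6
F = -J - D + H  [with J=1, D=6, H=9]  = 2

2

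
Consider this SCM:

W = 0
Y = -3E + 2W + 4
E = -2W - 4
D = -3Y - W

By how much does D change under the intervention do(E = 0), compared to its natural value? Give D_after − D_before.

36

Under do(E=0), the mechanism E = -2W - 4 is discarded; E is fixed at 0.
Y = -3E + 2W + 4  [with E=0, W=0]  = 4
D = -3Y - W  [with Y=4, W=0]  = -12
Without intervention: E = -2W - 4  [with W=0]  = -4; Y = -3E + 2W + 4  [with E=-4, W=0]  = 16; D = -3Y - W  [with Y=16, W=0]  = -48.
Change = -12 − (-48) = 36.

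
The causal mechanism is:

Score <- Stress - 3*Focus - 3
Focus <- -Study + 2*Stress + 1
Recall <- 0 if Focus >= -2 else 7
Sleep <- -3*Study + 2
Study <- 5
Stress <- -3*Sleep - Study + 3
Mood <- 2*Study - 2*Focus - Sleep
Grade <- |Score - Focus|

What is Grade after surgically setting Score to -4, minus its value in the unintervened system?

-172

do(Score=-4) replaces the equation Score <- Stress - 3*Focus - 3 with the constant Score = -4.
Sleep = -3*Study + 2  [with Study=5]  = -13
Stress = -3*Sleep - Study + 3  [with Sleep=-13, Study=5]  = 37
Focus = -Study + 2*Stress + 1  [with Study=5, Stress=37]  = 70
Grade = |Score - Focus|  [with Score=-4, Focus=70]  = 74
Without intervention: Sleep = -3*Study + 2  [with Study=5]  = -13; Stress = -3*Sleep - Study + 3  [with Sleep=-13, Study=5]  = 37; Focus = -Study + 2*Stress + 1  [with Study=5, Stress=37]  = 70; Score = Stress - 3*Focus - 3  [with Stress=37, Focus=70]  = -176; Grade = |Score - Focus|  [with Score=-176, Focus=70]  = 246.
Change = 74 − 246 = -172.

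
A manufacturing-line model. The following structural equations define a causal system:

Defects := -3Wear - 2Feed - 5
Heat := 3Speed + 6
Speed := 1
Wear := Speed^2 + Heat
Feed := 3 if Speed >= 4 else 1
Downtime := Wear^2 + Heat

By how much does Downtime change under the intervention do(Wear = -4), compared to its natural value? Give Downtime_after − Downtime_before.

Under do(Wear=-4), the mechanism Wear := Speed^2 + Heat is discarded; Wear is fixed at -4.
Heat = 3Speed + 6  [with Speed=1]  = 9
Downtime = Wear^2 + Heat  [with Wear=-4, Heat=9]  = 25
Without intervention: Heat = 3Speed + 6  [with Speed=1]  = 9; Wear = Speed^2 + Heat  [with Speed=1, Heat=9]  = 10; Downtime = Wear^2 + Heat  [with Wear=10, Heat=9]  = 109.
Change = 25 − 109 = -84.

-84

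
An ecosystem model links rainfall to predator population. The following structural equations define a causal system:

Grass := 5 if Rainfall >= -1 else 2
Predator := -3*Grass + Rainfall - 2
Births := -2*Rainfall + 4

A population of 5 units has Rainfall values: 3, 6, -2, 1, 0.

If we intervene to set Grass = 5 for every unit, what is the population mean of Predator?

-15.4

Every unit gets Grass=5 under the intervention. Predator values become -14, -11, -19, -16, -17; E[Predator|do(Grass=5)] = -15.4.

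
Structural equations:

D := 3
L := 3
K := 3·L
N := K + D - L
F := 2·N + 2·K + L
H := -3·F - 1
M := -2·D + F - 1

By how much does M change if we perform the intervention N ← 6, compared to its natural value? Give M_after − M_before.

-6

The intervention breaks the incoming arrows to N: N := K + D - L no longer applies, and N = 6.
K = 3·L  [with L=3]  = 9
F = 2·N + 2·K + L  [with N=6, K=9, L=3]  = 33
M = -2·D + F - 1  [with D=3, F=33]  = 26
Without intervention: K = 3·L  [with L=3]  = 9; N = K + D - L  [with K=9, D=3, L=3]  = 9; F = 2·N + 2·K + L  [with N=9, K=9, L=3]  = 39; M = -2·D + F - 1  [with D=3, F=39]  = 32.
Change = 26 − 32 = -6.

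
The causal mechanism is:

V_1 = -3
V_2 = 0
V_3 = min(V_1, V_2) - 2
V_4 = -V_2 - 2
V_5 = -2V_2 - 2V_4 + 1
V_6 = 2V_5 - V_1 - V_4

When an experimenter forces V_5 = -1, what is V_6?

The intervention breaks the incoming arrows to V_5: V_5 = -2V_2 - 2V_4 + 1 no longer applies, and V_5 = -1.
V_4 = -V_2 - 2  [with V_2=0]  = -2
V_6 = 2V_5 - V_1 - V_4  [with V_5=-1, V_1=-3, V_4=-2]  = 3

3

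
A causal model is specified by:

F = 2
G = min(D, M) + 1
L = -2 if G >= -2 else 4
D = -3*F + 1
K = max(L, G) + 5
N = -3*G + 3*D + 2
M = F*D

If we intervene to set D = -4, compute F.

2

Under do(D=-4), the mechanism D = -3*F + 1 is discarded; D is fixed at -4.
F is not downstream of the intervention, so its value is determined by the original equations.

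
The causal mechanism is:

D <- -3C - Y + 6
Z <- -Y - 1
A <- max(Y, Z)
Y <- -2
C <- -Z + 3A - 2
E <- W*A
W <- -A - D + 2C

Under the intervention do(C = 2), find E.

The intervention breaks the incoming arrows to C: C <- -Z + 3A - 2 no longer applies, and C = 2.
Z = -Y - 1  [with Y=-2]  = 1
A = max(Y, Z)  [with Y=-2, Z=1]  = 1
D = -3C - Y + 6  [with C=2, Y=-2]  = 2
W = -A - D + 2C  [with A=1, D=2, C=2]  = 1
E = W*A  [with W=1, A=1]  = 1

1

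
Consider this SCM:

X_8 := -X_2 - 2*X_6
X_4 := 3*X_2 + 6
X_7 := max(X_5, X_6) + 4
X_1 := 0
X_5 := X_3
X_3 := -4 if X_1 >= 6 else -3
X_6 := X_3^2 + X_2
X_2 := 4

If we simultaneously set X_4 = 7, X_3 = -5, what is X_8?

-62

The joint intervention fixes X_4 = 7, X_3 = -5, removing each variable's own equation.
X_6 = X_3^2 + X_2  [with X_3=-5, X_2=4]  = 29
X_8 = -X_2 - 2*X_6  [with X_2=4, X_6=29]  = -62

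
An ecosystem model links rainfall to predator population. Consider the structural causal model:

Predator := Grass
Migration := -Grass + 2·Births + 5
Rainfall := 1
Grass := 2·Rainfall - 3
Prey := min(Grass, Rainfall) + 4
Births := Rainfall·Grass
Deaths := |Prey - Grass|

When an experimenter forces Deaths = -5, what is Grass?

do(Deaths=-5) replaces the equation Deaths := |Prey - Grass| with the constant Deaths = -5.
Grass is not downstream of the intervention, so its value is determined by the original equations.
Grass = 2·Rainfall - 3  [with Rainfall=1]  = -1

-1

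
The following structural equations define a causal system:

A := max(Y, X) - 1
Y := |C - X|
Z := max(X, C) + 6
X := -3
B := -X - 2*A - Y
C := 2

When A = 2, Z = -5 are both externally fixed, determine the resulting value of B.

-6

The joint intervention fixes A = 2, Z = -5, removing each variable's own equation.
Y = |C - X|  [with C=2, X=-3]  = 5
B = -X - 2*A - Y  [with X=-3, A=2, Y=5]  = -6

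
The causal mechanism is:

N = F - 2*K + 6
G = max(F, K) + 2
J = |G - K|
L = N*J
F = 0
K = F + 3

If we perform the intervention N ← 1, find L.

2

The intervention breaks the incoming arrows to N: N = F - 2*K + 6 no longer applies, and N = 1.
K = F + 3  [with F=0]  = 3
G = max(F, K) + 2  [with F=0, K=3]  = 5
J = |G - K|  [with G=5, K=3]  = 2
L = N*J  [with N=1, J=2]  = 2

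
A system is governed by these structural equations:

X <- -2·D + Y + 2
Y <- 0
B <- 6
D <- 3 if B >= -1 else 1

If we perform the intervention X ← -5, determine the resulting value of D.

Under do(X=-5), the mechanism X <- -2·D + Y + 2 is discarded; X is fixed at -5.
Since D is not a descendant of the intervened variable, it is unaffected.
D = 3 if B >= -1 else 1  [with B=6]  = 3

3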